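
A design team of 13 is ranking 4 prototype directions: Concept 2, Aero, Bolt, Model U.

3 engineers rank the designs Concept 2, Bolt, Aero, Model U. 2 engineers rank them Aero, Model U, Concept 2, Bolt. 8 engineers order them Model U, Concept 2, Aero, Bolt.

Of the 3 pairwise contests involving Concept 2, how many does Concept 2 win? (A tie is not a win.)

2

Concept 2 against each rival (13 engineers):
Concept 2 vs Aero: Concept 2 wins 11–2.
Concept 2–Bolt: Concept 2 13–0.
Concept 2 vs Model U: Model U, 10–3.
Concept 2 beats Aero, Bolt; loses to Model U — 2 pairwise wins.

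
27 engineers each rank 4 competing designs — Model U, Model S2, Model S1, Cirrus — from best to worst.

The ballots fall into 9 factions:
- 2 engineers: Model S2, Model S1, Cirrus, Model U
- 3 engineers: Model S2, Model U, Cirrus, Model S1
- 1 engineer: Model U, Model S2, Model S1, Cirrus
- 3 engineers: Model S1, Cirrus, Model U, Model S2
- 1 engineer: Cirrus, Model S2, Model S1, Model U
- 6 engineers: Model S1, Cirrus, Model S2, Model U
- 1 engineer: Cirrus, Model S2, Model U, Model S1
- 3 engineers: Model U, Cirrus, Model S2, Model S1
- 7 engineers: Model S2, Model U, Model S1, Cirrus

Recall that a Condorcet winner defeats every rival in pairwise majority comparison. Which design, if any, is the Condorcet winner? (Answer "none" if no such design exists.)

none

Head-to-head results (27 engineers):
Model U vs Model S2: 7 to 20, Model S2.
Model U vs Model S1: 3+1+1+3+7 = 15 for Model U, 12 for Model S1 — Model U by 15–12.
Model U vs Cirrus: Model U is ranked higher on 3+1+3+7 = 14 ballots, Cirrus on 13. Model U wins 14–13.
Model S2 vs Model S1: Model S2 preferred on 18 ballots; Model S2 wins 18–9.
Model S2 vs Cirrus: Model S2 preferred on 2+3+1+7 = 13 ballots; Cirrus wins 14–13.
Model S1 vs Cirrus: Model S1 preferred on 2+1+3+6+7 = 19 ballots; Model S1 wins 19–8.
Every design loses at least once (Model U loses to Model S2; Model S2 loses to Cirrus; Model S1 loses to Model U; Cirrus loses to Model U). The majority relation contains the cycle Model U → Cirrus → Model S2 → Model U, so there is no Condorcet winner.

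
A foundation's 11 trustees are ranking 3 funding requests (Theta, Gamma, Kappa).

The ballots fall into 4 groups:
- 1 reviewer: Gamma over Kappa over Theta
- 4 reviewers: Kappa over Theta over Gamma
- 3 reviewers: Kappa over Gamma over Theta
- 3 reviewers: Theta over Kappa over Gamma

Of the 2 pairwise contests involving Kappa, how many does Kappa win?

Kappa against each rival (11 reviewers):
Kappa vs Theta: Kappa preferred on 1+4+3 = 8 ballots; Kappa wins 8–3.
Kappa vs Gamma: Kappa, 10–1.
Kappa beats Theta, Gamma — 2 pairwise wins.

2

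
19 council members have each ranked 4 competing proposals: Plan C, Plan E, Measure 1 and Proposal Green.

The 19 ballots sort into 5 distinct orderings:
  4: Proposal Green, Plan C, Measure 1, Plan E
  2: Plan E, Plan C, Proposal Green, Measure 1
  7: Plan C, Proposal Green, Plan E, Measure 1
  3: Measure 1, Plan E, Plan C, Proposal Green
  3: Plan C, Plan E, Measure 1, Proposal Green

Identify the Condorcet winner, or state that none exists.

Plan C

Check each pair by majority over 19 ballots:
Plan C vs Plan E: Plan C, 14–5.
Plan C vs Measure 1: Plan C, 16–3.
Plan C vs Proposal Green: Plan C wins 15–4.
Plan E vs Measure 1: Plan E, 12–7.
Plan E vs Proposal Green: Proposal Green wins 11–8.
Measure 1–Proposal Green: Proposal Green 13–6.
Only Plan C has no losses; Plan C is the Condorcet winner.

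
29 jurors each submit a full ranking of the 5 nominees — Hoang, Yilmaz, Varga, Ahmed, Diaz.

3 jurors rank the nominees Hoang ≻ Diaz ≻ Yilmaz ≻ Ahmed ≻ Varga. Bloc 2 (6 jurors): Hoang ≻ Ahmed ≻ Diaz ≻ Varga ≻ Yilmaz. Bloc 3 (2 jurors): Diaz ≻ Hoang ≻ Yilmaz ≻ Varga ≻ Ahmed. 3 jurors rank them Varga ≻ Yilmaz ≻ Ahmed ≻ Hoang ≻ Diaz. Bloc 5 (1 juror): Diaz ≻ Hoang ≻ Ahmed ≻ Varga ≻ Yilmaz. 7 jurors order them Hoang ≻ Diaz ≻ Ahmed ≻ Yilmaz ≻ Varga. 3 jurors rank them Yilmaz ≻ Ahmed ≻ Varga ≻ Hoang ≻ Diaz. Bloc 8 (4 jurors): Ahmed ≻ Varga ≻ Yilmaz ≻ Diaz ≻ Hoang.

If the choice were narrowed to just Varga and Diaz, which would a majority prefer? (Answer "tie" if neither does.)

Ballots ranking Varga above Diaz: 3 + 3 + 4 = 10.
Ballots ranking Diaz above Varga: 29 − 10 = 19.
Diaz wins the head-to-head 19–10.

Diaz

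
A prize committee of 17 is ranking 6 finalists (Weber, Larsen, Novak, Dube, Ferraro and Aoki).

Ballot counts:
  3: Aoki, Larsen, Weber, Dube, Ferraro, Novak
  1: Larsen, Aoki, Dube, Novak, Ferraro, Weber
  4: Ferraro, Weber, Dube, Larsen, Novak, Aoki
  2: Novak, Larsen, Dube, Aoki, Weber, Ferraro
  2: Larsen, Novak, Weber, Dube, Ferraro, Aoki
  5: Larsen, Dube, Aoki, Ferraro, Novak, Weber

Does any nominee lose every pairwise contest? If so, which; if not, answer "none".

none

Pairwise majorities:
Weber vs Larsen: 4 to 13, Larsen.
Weber–Novak: Novak 10–7.
Weber vs Dube: Weber preferred on 3+4+2 = 9 ballots; Weber wins 9–8.
Weber vs Ferraro: Ferraro wins 10–7.
Weber–Aoki: Aoki 11–6.
Larsen vs Novak: 3+1+4+2+5 = 15 for Larsen, 2 for Novak — Larsen by 15–2.
Larsen vs Dube: Larsen wins 13–4.
Larsen vs Ferraro: Larsen wins 13–4.
Larsen vs Aoki: Larsen preferred on 1+4+2+2+5 = 14 ballots; Larsen wins 14–3.
Novak vs Dube: 4 to 13, Dube.
Novak vs Ferraro: 1+2+2 = 5 for Novak, 12 for Ferraro — Ferraro by 12–5.
Novak vs Aoki: 4+2+2 = 8 for Novak, 9 for Aoki — Aoki by 9–8.
Dube vs Ferraro: Dube is ranked higher on 3+1+2+2+5 = 13 ballots, Ferraro on 4. Dube wins 13–4.
Dube vs Aoki: Dube, 13–4.
Ferraro vs Aoki: Aoki, 11–6.
Every nominee wins at least one matchup (Weber beats Dube; Larsen beats Weber; Novak beats Weber; Dube beats Novak; Ferraro beats Weber; Aoki beats Weber), so there is no Condorcet loser.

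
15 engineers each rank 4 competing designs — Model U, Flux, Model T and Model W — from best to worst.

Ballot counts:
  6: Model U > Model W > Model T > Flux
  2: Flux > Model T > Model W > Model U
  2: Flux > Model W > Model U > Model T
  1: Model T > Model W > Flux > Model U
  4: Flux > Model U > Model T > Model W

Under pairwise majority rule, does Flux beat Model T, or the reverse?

Ballots ranking Flux above Model T: 2 + 2 + 4 = 8.
Ballots ranking Model T above Flux: 15 − 8 = 7.
Flux wins the head-to-head 8–7.

Flux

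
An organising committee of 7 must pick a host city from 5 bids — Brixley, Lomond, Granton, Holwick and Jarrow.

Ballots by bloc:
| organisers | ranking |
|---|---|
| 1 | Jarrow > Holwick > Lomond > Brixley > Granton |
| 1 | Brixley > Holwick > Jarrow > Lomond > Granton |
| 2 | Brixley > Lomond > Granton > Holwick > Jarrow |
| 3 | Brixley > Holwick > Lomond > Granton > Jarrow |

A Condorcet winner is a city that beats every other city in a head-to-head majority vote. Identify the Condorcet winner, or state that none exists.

Brixley

Head-to-head results (7 organisers):
Brixley vs Lomond: Brixley is ranked higher on 1+2+3 = 6 ballots, Lomond on 1. Brixley wins 6–1.
Brixley vs Granton: 1+1+2+3 = 7 for Brixley, 0 for Granton — Brixley by 7–0.
Brixley vs Holwick: 6 to 1, Brixley.
Brixley vs Jarrow: 1+2+3 = 6 for Brixley, 1 for Jarrow — Brixley by 6–1.
Lomond vs Granton: 1+1+2+3 = 7 for Lomond, 0 for Granton — Lomond by 7–0.
Lomond vs Holwick: Lomond is ranked higher on 2 ballots, Holwick on 5. Holwick wins 5–2.
Lomond vs Jarrow: Lomond preferred on 2+3 = 5 ballots; Lomond wins 5–2.
Granton vs Holwick: 2 to 5, Holwick.
Granton vs Jarrow: 5 to 2, Granton.
Holwick vs Jarrow: 6 to 1, Holwick.
Brixley defeats every rival head-to-head and is the Condorcet winner.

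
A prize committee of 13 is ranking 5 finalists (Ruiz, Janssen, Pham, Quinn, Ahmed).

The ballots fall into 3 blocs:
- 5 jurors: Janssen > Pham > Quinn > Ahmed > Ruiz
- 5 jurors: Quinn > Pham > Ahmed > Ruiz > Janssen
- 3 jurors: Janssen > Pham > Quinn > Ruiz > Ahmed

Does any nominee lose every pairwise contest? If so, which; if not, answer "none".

Ruiz

Pairwise majorities:
Ruiz vs Janssen: Ruiz preferred on 5 ballots; Janssen wins 8–5.
Ruiz–Pham: Pham 13–0.
Ruiz–Quinn: Quinn 13–0.
Ruiz–Ahmed: Ahmed 10–3.
Janssen vs Pham: Janssen, 8–5.
Janssen–Quinn: Janssen 8–5.
Janssen vs Ahmed: Janssen is ranked higher on 5+3 = 8 ballots, Ahmed on 5. Janssen wins 8–5.
Pham vs Quinn: 5+3 = 8 for Pham, 5 for Quinn — Pham by 8–5.
Pham vs Ahmed: 5+5+3 = 13 for Pham, 0 for Ahmed — Pham by 13–0.
Quinn vs Ahmed: 5+5+3 = 13 for Quinn, 0 for Ahmed — Quinn by 13–0.
Ruiz is beaten in every head-to-head and is the Condorcet loser.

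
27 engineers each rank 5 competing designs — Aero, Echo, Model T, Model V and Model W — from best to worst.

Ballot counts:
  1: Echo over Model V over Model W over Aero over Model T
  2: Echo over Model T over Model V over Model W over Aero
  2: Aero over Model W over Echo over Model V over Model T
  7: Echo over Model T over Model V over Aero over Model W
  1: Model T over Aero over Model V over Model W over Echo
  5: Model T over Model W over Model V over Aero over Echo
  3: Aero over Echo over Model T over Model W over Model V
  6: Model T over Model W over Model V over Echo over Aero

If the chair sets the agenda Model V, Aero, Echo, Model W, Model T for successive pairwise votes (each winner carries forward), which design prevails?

Round 1: Model V vs Aero — 21–6, Model V advances.
Round 2: Model V vs Echo — 12–15, Echo advances.
Round 3: Echo vs Model W — 13–14, Model W advances.
Round 4: Model W vs Model T — 3–24, Model T advances.
Model T survives the agenda.

Model T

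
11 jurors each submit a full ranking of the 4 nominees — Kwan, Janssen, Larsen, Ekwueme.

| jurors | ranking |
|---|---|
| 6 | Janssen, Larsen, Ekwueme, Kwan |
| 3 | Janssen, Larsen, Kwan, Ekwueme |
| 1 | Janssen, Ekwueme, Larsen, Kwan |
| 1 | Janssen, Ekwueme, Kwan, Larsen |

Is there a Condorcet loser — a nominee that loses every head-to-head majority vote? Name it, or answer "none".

Pairwise majorities:
Kwan vs Janssen: 0 for Kwan, 11 for Janssen — Janssen by 11–0.
Kwan vs Larsen: Kwan preferred on 1 ballot; Larsen wins 10–1.
Kwan vs Ekwueme: Kwan is ranked higher on 3 ballots, Ekwueme on 8. Ekwueme wins 8–3.
Janssen vs Larsen: Janssen preferred on 6+3+1+1 = 11 ballots; Janssen wins 11–0.
Janssen vs Ekwueme: Janssen wins 11–0.
Larsen vs Ekwueme: Larsen preferred on 6+3 = 9 ballots; Larsen wins 9–2.
Kwan loses to every other nominee — it is the Condorcet loser.

Kwan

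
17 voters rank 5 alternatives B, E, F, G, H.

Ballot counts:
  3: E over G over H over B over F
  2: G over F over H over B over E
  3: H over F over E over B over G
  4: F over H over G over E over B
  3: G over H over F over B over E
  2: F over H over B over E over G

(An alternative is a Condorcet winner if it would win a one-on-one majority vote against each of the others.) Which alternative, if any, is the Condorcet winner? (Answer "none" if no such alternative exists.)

Check each pair by majority over 17 ballots:
B vs E: 2+3+2 = 7 for B, 10 for E — E by 10–7.
B vs F: B preferred on 3 ballots; F wins 14–3.
B vs G: 5 to 12, G.
B vs H: 0 for B, 17 for H — H by 17–0.
E vs F: 3 to 14, F.
E vs G: E preferred on 3+3+2 = 8 ballots; G wins 9–8.
E vs H: E is ranked higher on 3 ballots, H on 14. H wins 14–3.
F vs G: 9 to 8, F.
F vs H: F is ranked higher on 2+4+2 = 8 ballots, H on 9. H wins 9–8.
G vs H: G preferred on 3+2+3 = 8 ballots; H wins 9–8.
H defeats every rival head-to-head and is the Condorcet winner.

H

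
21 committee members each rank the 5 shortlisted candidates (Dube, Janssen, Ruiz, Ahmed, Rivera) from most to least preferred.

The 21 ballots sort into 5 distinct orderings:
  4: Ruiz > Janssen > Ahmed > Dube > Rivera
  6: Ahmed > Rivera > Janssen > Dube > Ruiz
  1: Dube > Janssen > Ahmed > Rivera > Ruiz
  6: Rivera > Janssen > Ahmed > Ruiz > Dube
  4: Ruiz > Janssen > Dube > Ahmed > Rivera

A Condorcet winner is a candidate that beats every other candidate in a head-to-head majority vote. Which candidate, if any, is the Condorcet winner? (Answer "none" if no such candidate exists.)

Head-to-head results (21 committee members):
Dube vs Janssen: 1 to 20, Janssen.
Dube vs Ruiz: Ruiz wins 14–7.
Dube vs Ahmed: Ahmed wins 16–5.
Dube vs Rivera: Rivera wins 12–9.
Janssen vs Ruiz: Janssen wins 13–8.
Janssen vs Ahmed: Janssen preferred on 4+1+6+4 = 15 ballots; Janssen wins 15–6.
Janssen vs Rivera: 4+1+4 = 9 for Janssen, 12 for Rivera — Rivera by 12–9.
Ruiz vs Ahmed: Ruiz is ranked higher on 4+4 = 8 ballots, Ahmed on 13. Ahmed wins 13–8.
Ruiz vs Rivera: Ruiz preferred on 4+4 = 8 ballots; Rivera wins 13–8.
Ahmed vs Rivera: Ahmed preferred on 4+6+1+4 = 15 ballots; Ahmed wins 15–6.
No candidate is unbeaten: Dube loses to Janssen; Janssen loses to Rivera; Ruiz loses to Janssen; Ahmed loses to Janssen; Rivera loses to Ahmed. In particular Janssen beats Ahmed beats Rivera beats Janssen is a majority cycle — no Condorcet winner exists.

none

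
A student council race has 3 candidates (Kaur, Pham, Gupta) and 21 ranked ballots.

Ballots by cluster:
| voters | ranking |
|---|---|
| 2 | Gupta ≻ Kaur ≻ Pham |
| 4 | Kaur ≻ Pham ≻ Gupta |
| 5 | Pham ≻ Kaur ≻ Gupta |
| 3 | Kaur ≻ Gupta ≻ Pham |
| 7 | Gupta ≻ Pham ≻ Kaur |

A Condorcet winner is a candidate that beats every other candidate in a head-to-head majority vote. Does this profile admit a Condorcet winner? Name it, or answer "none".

none

Check each pair by majority over 21 ballots:
Kaur vs Pham: 2+4+3 = 9 for Kaur, 12 for Pham — Pham by 12–9.
Kaur vs Gupta: 12 to 9, Kaur.
Pham vs Gupta: 9 to 12, Gupta.
Each candidate drops at least one matchup (Kaur loses to Pham; Pham loses to Gupta; Gupta loses to Kaur); the cycle Kaur > Gupta > Pham > Kaur rules out a Condorcet winner.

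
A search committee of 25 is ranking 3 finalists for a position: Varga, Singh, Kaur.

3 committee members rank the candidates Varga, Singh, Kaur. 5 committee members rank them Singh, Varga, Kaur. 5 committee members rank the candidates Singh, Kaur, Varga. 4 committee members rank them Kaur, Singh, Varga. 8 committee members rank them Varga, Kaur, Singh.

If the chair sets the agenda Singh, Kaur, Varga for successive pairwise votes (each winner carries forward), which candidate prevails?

Round 1: Singh vs Kaur — 13–12, Singh advances.
Round 2: Singh vs Varga — 14–11, Singh advances.
The agenda winner is Singh.

Singh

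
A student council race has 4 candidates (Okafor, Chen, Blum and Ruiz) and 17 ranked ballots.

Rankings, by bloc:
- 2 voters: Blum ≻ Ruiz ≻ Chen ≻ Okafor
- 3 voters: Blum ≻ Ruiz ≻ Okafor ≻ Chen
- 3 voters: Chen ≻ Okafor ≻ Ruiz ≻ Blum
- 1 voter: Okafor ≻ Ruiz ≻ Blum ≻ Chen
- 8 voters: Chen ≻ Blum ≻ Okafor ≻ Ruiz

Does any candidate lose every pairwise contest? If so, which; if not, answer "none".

Ruiz

Pairwise majorities:
Okafor vs Chen: Chen, 13–4.
Okafor vs Blum: Okafor preferred on 3+1 = 4 ballots; Blum wins 13–4.
Okafor vs Ruiz: Okafor, 12–5.
Chen vs Blum: Chen is ranked higher on 3+8 = 11 ballots, Blum on 6. Chen wins 11–6.
Chen vs Ruiz: Chen, 11–6.
Blum vs Ruiz: 2+3+8 = 13 for Blum, 4 for Ruiz — Blum by 13–4.
Ruiz is beaten in every head-to-head and is the Condorcet loser.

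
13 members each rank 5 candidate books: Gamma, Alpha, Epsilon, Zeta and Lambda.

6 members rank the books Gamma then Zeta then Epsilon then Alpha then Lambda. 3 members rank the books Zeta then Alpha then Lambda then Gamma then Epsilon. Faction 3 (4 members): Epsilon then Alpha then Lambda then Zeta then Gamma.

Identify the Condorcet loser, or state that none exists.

none

Pairwise majorities:
Gamma–Alpha: Alpha 7–6.
Gamma vs Epsilon: Gamma preferred on 6+3 = 9 ballots; Gamma wins 9–4.
Gamma vs Zeta: Gamma preferred on 6 ballots; Zeta wins 7–6.
Gamma vs Lambda: Gamma preferred on 6 ballots; Lambda wins 7–6.
Alpha vs Epsilon: 3 for Alpha, 10 for Epsilon — Epsilon by 10–3.
Alpha vs Zeta: Zeta, 9–4.
Alpha vs Lambda: Alpha is ranked higher on 6+3+4 = 13 ballots, Lambda on 0. Alpha wins 13–0.
Epsilon vs Zeta: Zeta wins 9–4.
Epsilon vs Lambda: Epsilon, 10–3.
Zeta vs Lambda: 6+3 = 9 for Zeta, 4 for Lambda — Zeta by 9–4.
Every book wins at least one matchup (Gamma beats Epsilon; Alpha beats Gamma; Epsilon beats Alpha; Zeta beats Gamma; Lambda beats Gamma), so there is no Condorcet loser.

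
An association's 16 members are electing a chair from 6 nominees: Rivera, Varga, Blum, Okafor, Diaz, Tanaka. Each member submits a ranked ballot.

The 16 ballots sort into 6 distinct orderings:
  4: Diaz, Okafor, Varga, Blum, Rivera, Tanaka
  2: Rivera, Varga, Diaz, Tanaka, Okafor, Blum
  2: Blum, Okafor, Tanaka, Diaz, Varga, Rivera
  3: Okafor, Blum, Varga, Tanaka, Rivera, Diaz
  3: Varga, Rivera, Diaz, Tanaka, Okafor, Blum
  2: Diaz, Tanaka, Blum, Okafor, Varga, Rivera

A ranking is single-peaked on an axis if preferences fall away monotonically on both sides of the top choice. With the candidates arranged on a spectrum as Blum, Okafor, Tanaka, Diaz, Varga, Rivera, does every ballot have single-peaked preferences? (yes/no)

no

Axis positions: Blum=1, Okafor=2, Tanaka=3, Diaz=4, Varga=5, Rivera=6.
Ballot type 1: ranking walks positions 4-2-5-1-6-3; Okafor is ranked above Tanaka even though Tanaka lies between Okafor and the peak Diaz on the axis — preferences dip and rise again. Not single-peaked.
Ballot type 2 (peak Rivera at position 6): ranking walks positions 6-5-4-3-2-1, expanding outward from the peak — single-peaked.
Ballot type 3 (peak Blum at position 1): ranking walks positions 1-2-3-4-5-6, expanding outward from the peak — single-peaked.
Ballot type 4: ranking walks positions 2-1-5-3-6-4; Varga is ranked above Tanaka even though Tanaka lies between Varga and the peak Okafor on the axis — preferences dip and rise again. Not single-peaked.
Ballot type 5 (peak Varga at position 5): ranking walks positions 5-6-4-3-2-1, expanding outward from the peak — single-peaked.
Ballot type 6: ranking walks positions 4-3-1-2-5-6; Blum is ranked above Okafor even though Okafor lies between Blum and the peak Diaz on the axis — preferences dip and rise again. Not single-peaked.
Ballot type 1 violates single-peakedness, so the profile is not single-peaked on this axis.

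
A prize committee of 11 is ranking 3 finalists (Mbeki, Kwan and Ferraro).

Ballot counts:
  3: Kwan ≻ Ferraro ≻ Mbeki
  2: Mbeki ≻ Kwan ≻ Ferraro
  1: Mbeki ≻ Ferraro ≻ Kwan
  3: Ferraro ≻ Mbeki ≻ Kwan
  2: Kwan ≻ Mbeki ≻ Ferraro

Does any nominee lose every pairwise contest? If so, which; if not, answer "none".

Head-to-head results (11 jurors):
Mbeki vs Kwan: Mbeki wins 6–5.
Mbeki–Ferraro: Ferraro 6–5.
Kwan vs Ferraro: Kwan preferred on 3+2+2 = 7 ballots; Kwan wins 7–4.
No nominee is winless: Mbeki beats Kwan; Kwan beats Ferraro; Ferraro beats Mbeki. There is no Condorcet loser.

none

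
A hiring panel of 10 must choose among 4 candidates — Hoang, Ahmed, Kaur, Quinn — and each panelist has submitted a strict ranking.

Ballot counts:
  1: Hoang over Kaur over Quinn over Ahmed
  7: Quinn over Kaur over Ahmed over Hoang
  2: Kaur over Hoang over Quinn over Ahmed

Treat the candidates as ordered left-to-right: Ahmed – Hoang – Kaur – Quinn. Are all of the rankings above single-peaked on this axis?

no

Axis positions: Ahmed=1, Hoang=2, Kaur=3, Quinn=4.
Type 1 (peak Hoang at position 2): ranking walks positions 2-3-4-1, expanding outward from the peak — single-peaked.
Type 2: ranking walks positions 4-3-1-2; Ahmed is ranked above Hoang even though Hoang lies between Ahmed and the peak Quinn on the axis — preferences dip and rise again. Not single-peaked.
Type 3 (peak Kaur at position 3): ranking walks positions 3-2-4-1, expanding outward from the peak — single-peaked.
Type 2 violates single-peakedness, so the profile is not single-peaked on this axis.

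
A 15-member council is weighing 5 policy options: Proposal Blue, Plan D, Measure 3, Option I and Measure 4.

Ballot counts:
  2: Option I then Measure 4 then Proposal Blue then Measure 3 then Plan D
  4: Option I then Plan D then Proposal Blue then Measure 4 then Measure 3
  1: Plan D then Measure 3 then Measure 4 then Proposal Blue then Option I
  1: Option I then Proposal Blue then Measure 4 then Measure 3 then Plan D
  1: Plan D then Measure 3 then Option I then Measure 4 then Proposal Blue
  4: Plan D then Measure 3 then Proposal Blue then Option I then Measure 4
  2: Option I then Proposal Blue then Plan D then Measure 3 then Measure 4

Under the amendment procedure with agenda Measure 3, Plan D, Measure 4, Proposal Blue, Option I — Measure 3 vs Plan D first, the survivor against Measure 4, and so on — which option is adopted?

Round 1: Measure 3 vs Plan D — 3–12, Plan D advances.
Round 2: Plan D vs Measure 4 — 12–3, Plan D advances.
Round 3: Plan D vs Proposal Blue — 10–5, Plan D advances.
Round 4: Plan D vs Option I — 6–9, Option I advances.
Option I survives the agenda.

Option I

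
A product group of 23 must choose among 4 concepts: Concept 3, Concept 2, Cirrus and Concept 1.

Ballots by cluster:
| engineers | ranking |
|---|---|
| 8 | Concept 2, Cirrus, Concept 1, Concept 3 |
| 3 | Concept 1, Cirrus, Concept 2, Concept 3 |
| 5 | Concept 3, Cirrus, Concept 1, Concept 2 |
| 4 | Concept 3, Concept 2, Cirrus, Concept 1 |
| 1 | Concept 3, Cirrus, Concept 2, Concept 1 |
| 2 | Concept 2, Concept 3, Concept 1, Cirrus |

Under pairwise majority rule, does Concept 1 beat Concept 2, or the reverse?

Concept 2

Ballots ranking Concept 1 above Concept 2: 3 + 5 = 8.
Ballots ranking Concept 2 above Concept 1: 23 − 8 = 15.
Concept 2 wins the head-to-head 15–8.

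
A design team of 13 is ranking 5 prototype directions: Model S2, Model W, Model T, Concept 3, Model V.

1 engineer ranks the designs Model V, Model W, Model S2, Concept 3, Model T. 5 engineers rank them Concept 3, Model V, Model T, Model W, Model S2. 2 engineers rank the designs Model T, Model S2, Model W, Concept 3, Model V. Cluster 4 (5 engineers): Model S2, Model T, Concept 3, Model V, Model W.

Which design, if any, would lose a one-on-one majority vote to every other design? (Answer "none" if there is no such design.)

Model W

Pairwise majorities:
Model S2 vs Model W: Model S2 preferred on 2+5 = 7 ballots; Model S2 wins 7–6.
Model S2–Model T: Model T 7–6.
Model S2 vs Concept 3: 1+2+5 = 8 for Model S2, 5 for Concept 3 — Model S2 by 8–5.
Model S2 vs Model V: Model S2 preferred on 2+5 = 7 ballots; Model S2 wins 7–6.
Model W vs Model T: 1 for Model W, 12 for Model T — Model T by 12–1.
Model W–Concept 3: Concept 3 10–3.
Model W vs Model V: Model W preferred on 2 ballots; Model V wins 11–2.
Model T–Concept 3: Model T 7–6.
Model T vs Model V: 7 to 6, Model T.
Concept 3 vs Model V: 5+2+5 = 12 for Concept 3, 1 for Model V — Concept 3 by 12–1.
Only Model W has no wins; Model W is the Condorcet loser.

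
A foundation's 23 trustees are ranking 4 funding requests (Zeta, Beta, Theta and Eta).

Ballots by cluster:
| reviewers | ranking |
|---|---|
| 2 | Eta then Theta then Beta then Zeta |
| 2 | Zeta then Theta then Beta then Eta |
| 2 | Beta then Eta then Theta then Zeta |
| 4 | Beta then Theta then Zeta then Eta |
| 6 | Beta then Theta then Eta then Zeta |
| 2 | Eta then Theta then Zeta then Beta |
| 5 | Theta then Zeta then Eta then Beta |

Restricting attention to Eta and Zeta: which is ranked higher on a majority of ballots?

Eta

Ballots ranking Eta above Zeta: 2 + 2 + 6 + 2 = 12.
Ballots ranking Zeta above Eta: 23 − 12 = 11.
Eta wins the head-to-head 12–11.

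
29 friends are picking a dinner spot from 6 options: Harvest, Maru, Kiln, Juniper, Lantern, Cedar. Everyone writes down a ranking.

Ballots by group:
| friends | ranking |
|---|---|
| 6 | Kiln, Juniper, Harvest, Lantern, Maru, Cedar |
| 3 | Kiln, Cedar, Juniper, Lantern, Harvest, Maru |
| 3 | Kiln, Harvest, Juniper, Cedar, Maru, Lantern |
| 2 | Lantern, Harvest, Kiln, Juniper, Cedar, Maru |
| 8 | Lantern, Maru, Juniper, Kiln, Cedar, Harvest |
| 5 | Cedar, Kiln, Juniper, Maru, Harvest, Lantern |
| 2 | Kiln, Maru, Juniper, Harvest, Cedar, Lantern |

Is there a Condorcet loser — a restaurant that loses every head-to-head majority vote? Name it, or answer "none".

none

Pairwise majorities:
Harvest vs Maru: 6+3+3+2 = 14 for Harvest, 15 for Maru — Maru by 15–14.
Harvest vs Kiln: 2 to 27, Kiln.
Harvest vs Juniper: Juniper wins 24–5.
Harvest vs Lantern: Harvest preferred on 6+3+5+2 = 16 ballots; Harvest wins 16–13.
Harvest vs Cedar: Cedar wins 16–13.
Maru vs Kiln: 8 for Maru, 21 for Kiln — Kiln by 21–8.
Maru vs Juniper: 8+2 = 10 for Maru, 19 for Juniper — Juniper by 19–10.
Maru vs Lantern: 3+5+2 = 10 for Maru, 19 for Lantern — Lantern by 19–10.
Maru vs Cedar: Maru wins 16–13.
Kiln–Juniper: Kiln 21–8.
Kiln vs Lantern: 6+3+3+5+2 = 19 for Kiln, 10 for Lantern — Kiln by 19–10.
Kiln vs Cedar: 24 to 5, Kiln.
Juniper vs Lantern: Juniper is ranked higher on 6+3+3+5+2 = 19 ballots, Lantern on 10. Juniper wins 19–10.
Juniper vs Cedar: 6+3+2+8+2 = 21 for Juniper, 8 for Cedar — Juniper by 21–8.
Lantern vs Cedar: Lantern preferred on 6+2+8 = 16 ballots; Lantern wins 16–13.
Every restaurant wins at least one matchup (Harvest beats Lantern; Maru beats Harvest; Kiln beats Harvest; Juniper beats Harvest; Lantern beats Maru; Cedar beats Harvest), so there is no Condorcet loser.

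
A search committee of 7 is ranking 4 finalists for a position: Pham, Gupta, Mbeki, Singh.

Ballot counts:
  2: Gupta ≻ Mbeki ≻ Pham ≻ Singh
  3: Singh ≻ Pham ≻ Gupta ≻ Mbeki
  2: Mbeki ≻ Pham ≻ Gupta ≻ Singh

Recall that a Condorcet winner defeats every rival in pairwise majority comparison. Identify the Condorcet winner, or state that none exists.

none

Pairwise majorities:
Pham–Gupta: Pham 5–2.
Pham vs Mbeki: Mbeki wins 4–3.
Pham–Singh: Pham 4–3.
Gupta vs Mbeki: Gupta wins 5–2.
Gupta vs Singh: Gupta, 4–3.
Mbeki–Singh: Mbeki 4–3.
Each candidate drops at least one matchup (Pham loses to Mbeki; Gupta loses to Pham; Mbeki loses to Gupta; Singh loses to Pham); the cycle Pham → Gupta → Mbeki → Pham rules out a Condorcet winner.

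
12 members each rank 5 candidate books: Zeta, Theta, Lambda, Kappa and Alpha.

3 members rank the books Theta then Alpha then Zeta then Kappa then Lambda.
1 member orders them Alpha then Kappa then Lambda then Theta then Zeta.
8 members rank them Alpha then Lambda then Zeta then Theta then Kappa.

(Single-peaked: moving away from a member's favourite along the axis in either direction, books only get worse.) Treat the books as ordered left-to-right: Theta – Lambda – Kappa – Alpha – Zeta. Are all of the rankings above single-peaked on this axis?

Axis positions: Theta=1, Lambda=2, Kappa=3, Alpha=4, Zeta=5.
Group 1: ranking walks positions 1-4-5-3-2; Alpha is ranked above Lambda even though Lambda lies between Alpha and the peak Theta on the axis — preferences dip and rise again. Not single-peaked.
Group 2 (peak Alpha at position 4): ranking walks positions 4-3-2-1-5, expanding outward from the peak — single-peaked.
Group 3: ranking walks positions 4-2-5-1-3; Lambda is ranked above Kappa even though Kappa lies between Lambda and the peak Alpha on the axis — preferences dip and rise again. Not single-peaked.
Group 1 violates single-peakedness, so the profile is not single-peaked on this axis.

no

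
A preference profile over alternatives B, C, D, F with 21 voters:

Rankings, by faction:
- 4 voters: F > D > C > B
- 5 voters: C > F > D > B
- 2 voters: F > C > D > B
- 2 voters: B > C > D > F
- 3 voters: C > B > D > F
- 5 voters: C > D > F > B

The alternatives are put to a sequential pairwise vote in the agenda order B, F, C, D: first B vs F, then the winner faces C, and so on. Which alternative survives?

C

Round 1: B vs F — 5–16, F advances.
Round 2: F vs C — 6–15, C advances.
Round 3: C vs D — 17–4, C advances.
The agenda winner is C.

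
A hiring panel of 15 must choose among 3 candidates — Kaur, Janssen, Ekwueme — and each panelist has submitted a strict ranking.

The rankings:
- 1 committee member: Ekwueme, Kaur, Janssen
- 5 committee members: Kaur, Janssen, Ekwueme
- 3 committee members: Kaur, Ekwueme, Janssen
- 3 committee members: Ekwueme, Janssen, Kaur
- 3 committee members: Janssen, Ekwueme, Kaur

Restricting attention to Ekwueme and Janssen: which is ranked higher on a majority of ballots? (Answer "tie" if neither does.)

Janssen

Ballots ranking Ekwueme above Janssen: 1 + 3 + 3 = 7.
Ballots ranking Janssen above Ekwueme: 15 − 7 = 8.
Janssen wins the head-to-head 8–7.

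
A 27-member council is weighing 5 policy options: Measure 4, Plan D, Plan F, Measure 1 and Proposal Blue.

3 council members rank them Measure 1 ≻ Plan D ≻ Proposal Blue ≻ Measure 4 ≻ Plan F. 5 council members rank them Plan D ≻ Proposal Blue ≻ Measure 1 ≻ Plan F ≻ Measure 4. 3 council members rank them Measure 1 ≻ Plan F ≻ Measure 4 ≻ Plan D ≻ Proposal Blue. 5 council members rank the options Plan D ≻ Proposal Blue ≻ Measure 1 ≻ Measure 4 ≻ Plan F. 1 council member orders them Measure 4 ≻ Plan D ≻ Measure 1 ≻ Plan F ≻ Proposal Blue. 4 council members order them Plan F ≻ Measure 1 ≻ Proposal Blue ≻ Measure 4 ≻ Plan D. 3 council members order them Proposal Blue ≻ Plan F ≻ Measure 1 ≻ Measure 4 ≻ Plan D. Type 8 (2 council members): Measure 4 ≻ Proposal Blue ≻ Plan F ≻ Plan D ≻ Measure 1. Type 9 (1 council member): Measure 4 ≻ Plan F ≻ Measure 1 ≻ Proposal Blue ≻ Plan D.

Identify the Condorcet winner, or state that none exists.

Head-to-head results (27 council members):
Measure 4 vs Plan D: Measure 4 preferred on 3+1+4+3+2+1 = 14 ballots; Measure 4 wins 14–13.
Measure 4 vs Plan F: Measure 4 preferred on 3+5+1+2+1 = 12 ballots; Plan F wins 15–12.
Measure 4 vs Measure 1: 1+2+1 = 4 for Measure 4, 23 for Measure 1 — Measure 1 by 23–4.
Measure 4 vs Proposal Blue: Measure 4 preferred on 3+1+2+1 = 7 ballots; Proposal Blue wins 20–7.
Plan D vs Plan F: Plan D preferred on 3+5+5+1 = 14 ballots; Plan D wins 14–13.
Plan D vs Measure 1: Plan D preferred on 5+5+1+2 = 13 ballots; Measure 1 wins 14–13.
Plan D vs Proposal Blue: Plan D preferred on 3+5+3+5+1 = 17 ballots; Plan D wins 17–10.
Plan F vs Measure 1: Plan F preferred on 4+3+2+1 = 10 ballots; Measure 1 wins 17–10.
Plan F vs Proposal Blue: 9 to 18, Proposal Blue.
Measure 1 vs Proposal Blue: 3+3+1+4+1 = 12 for Measure 1, 15 for Proposal Blue — Proposal Blue by 15–12.
Every option loses at least once (Measure 4 loses to Plan F; Plan D loses to Measure 4; Plan F loses to Plan D; Measure 1 loses to Proposal Blue; Proposal Blue loses to Plan D). The majority relation contains the cycle Measure 4 → Plan D → Plan F → Measure 4, so there is no Condorcet winner.

none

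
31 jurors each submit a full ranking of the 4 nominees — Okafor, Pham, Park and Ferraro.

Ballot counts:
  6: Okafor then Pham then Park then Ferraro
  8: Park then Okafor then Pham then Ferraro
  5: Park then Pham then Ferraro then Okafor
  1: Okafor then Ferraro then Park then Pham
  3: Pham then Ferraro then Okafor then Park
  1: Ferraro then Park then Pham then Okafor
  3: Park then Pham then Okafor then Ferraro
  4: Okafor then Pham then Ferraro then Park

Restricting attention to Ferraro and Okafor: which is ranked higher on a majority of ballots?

Okafor

Ballots ranking Ferraro above Okafor: 5 + 3 + 1 = 9.
Ballots ranking Okafor above Ferraro: 31 − 9 = 22.
Okafor wins the head-to-head 22–9.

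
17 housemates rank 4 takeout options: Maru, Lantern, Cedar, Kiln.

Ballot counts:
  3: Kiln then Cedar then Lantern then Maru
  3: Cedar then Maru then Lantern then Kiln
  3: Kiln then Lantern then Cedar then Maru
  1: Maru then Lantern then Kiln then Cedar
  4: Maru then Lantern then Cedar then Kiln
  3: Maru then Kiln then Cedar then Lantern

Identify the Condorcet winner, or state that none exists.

Head-to-head results (17 friends):
Maru vs Lantern: Maru wins 11–6.
Maru–Cedar: Cedar 9–8.
Maru–Kiln: Maru 11–6.
Lantern vs Cedar: Cedar wins 9–8.
Lantern vs Kiln: Kiln, 9–8.
Cedar vs Kiln: Kiln, 10–7.
Every restaurant loses at least once (Maru loses to Cedar; Lantern loses to Maru; Cedar loses to Kiln; Kiln loses to Maru). The majority relation contains the cycle Maru beats Kiln beats Cedar beats Maru, so there is no Condorcet winner.

none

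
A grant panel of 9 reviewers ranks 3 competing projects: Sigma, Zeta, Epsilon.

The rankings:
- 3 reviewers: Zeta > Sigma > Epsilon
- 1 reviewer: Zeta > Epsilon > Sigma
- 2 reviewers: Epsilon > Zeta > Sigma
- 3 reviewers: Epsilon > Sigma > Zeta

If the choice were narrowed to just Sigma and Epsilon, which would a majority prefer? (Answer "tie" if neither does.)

Epsilon

Ballots ranking Sigma above Epsilon: 3.
Ballots ranking Epsilon above Sigma: 9 − 3 = 6.
Epsilon wins the head-to-head 6–3.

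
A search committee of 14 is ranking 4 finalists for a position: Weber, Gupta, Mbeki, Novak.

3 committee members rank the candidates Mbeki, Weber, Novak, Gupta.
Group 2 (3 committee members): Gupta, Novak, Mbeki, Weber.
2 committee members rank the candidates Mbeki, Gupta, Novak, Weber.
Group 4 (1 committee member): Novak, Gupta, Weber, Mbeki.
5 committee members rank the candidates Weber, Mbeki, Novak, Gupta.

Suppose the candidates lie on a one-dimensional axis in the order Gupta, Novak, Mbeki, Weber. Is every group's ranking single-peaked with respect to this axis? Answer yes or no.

Axis positions: Gupta=1, Novak=2, Mbeki=3, Weber=4.
Group 1 (peak Mbeki at position 3): ranking walks positions 3-4-2-1, expanding outward from the peak — single-peaked.
Group 2 (peak Gupta at position 1): ranking walks positions 1-2-3-4, expanding outward from the peak — single-peaked.
Group 3: ranking walks positions 3-1-2-4; Gupta is ranked above Novak even though Novak lies between Gupta and the peak Mbeki on the axis — preferences dip and rise again. Not single-peaked.
Group 4: ranking walks positions 2-1-4-3; Weber is ranked above Mbeki even though Mbeki lies between Weber and the peak Novak on the axis — preferences dip and rise again. Not single-peaked.
Group 5 (peak Weber at position 4): ranking walks positions 4-3-2-1, expanding outward from the peak — single-peaked.
Group 3 violates single-peakedness, so the profile is not single-peaked on this axis.

no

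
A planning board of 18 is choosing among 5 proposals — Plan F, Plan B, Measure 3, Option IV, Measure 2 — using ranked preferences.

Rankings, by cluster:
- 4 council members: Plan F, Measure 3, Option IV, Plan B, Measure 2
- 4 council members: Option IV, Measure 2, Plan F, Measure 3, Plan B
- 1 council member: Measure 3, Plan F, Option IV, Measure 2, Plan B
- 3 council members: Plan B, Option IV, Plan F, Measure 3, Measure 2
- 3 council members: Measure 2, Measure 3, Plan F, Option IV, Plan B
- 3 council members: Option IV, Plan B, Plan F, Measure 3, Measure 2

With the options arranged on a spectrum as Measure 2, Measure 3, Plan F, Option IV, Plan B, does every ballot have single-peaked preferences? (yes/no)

Axis positions: Measure 2=1, Measure 3=2, Plan F=3, Option IV=4, Plan B=5.
Cluster 1 (peak Plan F at position 3): ranking walks positions 3-2-4-5-1, expanding outward from the peak — single-peaked.
Cluster 2: ranking walks positions 4-1-3-2-5; Measure 2 is ranked above Plan F even though Plan F lies between Measure 2 and the peak Option IV on the axis — preferences dip and rise again. Not single-peaked.
Cluster 3 (peak Measure 3 at position 2): ranking walks positions 2-3-4-1-5, expanding outward from the peak — single-peaked.
Cluster 4 (peak Plan B at position 5): ranking walks positions 5-4-3-2-1, expanding outward from the peak — single-peaked.
Cluster 5 (peak Measure 2 at position 1): ranking walks positions 1-2-3-4-5, expanding outward from the peak — single-peaked.
Cluster 6 (peak Option IV at position 4): ranking walks positions 4-5-3-2-1, expanding outward from the peak — single-peaked.
Cluster 2 violates single-peakedness, so the profile is not single-peaked on this axis.

no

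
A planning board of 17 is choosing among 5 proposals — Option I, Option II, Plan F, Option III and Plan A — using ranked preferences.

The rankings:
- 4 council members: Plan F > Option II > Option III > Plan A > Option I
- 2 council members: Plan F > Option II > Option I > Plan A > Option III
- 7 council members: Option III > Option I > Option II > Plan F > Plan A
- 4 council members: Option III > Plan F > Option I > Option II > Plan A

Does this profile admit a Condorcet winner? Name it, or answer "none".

Option III

Pairwise majorities:
Option I–Option II: Option I 11–6.
Option I vs Plan F: Plan F, 10–7.
Option I vs Option III: Option III, 15–2.
Option I vs Plan A: Option I, 13–4.
Option II–Plan F: Plan F 10–7.
Option II–Option III: Option III 11–6.
Option II vs Plan A: Option II wins 17–0.
Plan F vs Option III: Option III, 11–6.
Plan F vs Plan A: Plan F, 17–0.
Option III vs Plan A: Option III, 15–2.
Option III beats each of Option I, Option II, Plan F, Plan A — Option III is the Condorcet winner.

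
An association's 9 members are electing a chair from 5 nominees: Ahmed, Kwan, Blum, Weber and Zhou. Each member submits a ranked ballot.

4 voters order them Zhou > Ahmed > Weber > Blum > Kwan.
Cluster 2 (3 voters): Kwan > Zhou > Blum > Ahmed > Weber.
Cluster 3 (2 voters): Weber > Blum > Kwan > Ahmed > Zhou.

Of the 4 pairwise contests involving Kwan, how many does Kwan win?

2

Kwan against each rival (9 voters):
Kwan–Ahmed: Kwan 5–4.
Kwan–Blum: Blum 6–3.
Kwan vs Weber: 3 for Kwan, 6 for Weber — Weber by 6–3.
Kwan–Zhou: Kwan 5–4.
Kwan beats Ahmed, Zhou; loses to Blum, Weber — 2 pairwise wins.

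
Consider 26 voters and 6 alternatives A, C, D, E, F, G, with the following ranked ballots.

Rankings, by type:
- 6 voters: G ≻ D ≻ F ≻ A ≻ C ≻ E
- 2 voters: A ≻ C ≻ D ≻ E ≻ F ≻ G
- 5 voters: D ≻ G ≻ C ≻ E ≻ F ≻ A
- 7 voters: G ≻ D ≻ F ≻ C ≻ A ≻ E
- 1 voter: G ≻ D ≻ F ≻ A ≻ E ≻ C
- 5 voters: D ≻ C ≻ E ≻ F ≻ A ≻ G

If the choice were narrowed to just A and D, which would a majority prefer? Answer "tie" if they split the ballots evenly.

Ballots ranking A above D: 2.
Ballots ranking D above A: 26 − 2 = 24.
D wins the head-to-head 24–2.

D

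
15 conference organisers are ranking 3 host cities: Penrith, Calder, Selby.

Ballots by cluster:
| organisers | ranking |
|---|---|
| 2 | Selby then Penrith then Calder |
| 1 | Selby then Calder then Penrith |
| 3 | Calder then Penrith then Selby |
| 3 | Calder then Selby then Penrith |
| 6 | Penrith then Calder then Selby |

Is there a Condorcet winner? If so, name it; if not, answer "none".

Check each pair by majority over 15 ballots:
Penrith–Calder: Penrith 8–7.
Penrith vs Selby: Penrith, 9–6.
Calder–Selby: Calder 12–3.
Only Penrith has no losses; Penrith is the Condorcet winner.

Penrith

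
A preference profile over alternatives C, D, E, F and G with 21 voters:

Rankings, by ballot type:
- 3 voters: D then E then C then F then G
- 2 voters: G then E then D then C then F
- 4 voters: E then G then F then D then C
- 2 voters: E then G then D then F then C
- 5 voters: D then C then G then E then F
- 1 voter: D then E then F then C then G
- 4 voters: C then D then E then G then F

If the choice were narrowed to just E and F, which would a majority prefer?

Ballots ranking E above F: 3 + 2 + 4 + 2 + 5 + 1 + 4 = 21.
Ballots ranking F above E: 21 − 21 = 0.
E wins the head-to-head 21–0.

E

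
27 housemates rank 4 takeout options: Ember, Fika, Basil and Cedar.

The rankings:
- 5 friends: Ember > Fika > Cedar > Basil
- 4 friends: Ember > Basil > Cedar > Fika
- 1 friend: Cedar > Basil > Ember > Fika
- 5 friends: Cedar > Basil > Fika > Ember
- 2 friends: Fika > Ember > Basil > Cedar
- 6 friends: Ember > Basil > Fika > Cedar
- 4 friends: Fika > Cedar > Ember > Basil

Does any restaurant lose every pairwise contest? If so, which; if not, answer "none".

Pairwise majorities:
Ember–Fika: Ember 16–11.
Ember–Basil: Ember 21–6.
Ember vs Cedar: 17 to 10, Ember.
Fika vs Basil: 5+2+4 = 11 for Fika, 16 for Basil — Basil by 16–11.
Fika vs Cedar: Fika wins 17–10.
Basil–Cedar: Cedar 15–12.
Every restaurant wins at least one matchup (Ember beats Fika; Fika beats Cedar; Basil beats Fika; Cedar beats Basil), so there is no Condorcet loser.

none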